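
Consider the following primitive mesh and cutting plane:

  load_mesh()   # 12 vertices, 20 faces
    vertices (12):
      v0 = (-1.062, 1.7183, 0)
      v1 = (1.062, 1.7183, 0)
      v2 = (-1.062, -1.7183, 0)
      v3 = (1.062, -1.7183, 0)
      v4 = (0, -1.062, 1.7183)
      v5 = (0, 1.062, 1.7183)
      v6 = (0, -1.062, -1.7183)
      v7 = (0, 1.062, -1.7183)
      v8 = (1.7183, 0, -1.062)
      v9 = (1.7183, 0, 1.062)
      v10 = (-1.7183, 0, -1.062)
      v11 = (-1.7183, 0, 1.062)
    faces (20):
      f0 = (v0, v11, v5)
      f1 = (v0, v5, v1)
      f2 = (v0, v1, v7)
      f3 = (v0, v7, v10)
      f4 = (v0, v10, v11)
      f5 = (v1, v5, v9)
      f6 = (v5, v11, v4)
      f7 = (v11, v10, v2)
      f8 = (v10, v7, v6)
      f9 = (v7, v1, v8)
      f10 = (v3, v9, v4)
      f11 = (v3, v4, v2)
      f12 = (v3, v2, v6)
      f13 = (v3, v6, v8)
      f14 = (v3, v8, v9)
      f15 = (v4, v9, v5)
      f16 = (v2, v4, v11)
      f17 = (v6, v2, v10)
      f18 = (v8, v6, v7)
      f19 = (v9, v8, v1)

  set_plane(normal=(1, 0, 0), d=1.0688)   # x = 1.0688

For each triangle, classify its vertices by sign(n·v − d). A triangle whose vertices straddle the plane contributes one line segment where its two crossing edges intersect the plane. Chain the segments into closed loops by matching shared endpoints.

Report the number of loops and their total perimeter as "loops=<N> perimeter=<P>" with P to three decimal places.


loops=1 perimeter=8.998

Straddling triangles (8 of 20):
  (v1,v5,v9) [--+] → (1.0688, 0.401425, 1.31007)–(1.0688, 1.7005, 0.0110035)  len=1.8372
  (v7,v1,v8) [--+] → (1.0688, 1.7005, -0.0110035)–(1.0688, 0.401425, -1.31007)  len=1.8372
  (v3,v9,v4) [-+-] → (1.0688, -1.7005, 0.0110035)–(1.0688, -0.401425, 1.31007)  len=1.8372
  (v3,v6,v8) [--+] → (1.0688, -0.401425, -1.31007)–(1.0688, -1.7005, -0.0110035)  len=1.8372
  (v3,v8,v9) [-++] → (1.0688, -1.7005, -0.0110035)–(1.0688, -1.7005, 0.0110035)  len=0.0220
  (v4,v9,v5) [-+-] → (1.0688, -0.401425, 1.31007)–(1.0688, 0.401425, 1.31007)  len=0.8029
  (v8,v6,v7) [+--] → (1.0688, -0.401425, -1.31007)–(1.0688, 0.401425, -1.31007)  len=0.8029
  (v9,v8,v1) [++-] → (1.0688, 1.7005, -0.0110035)–(1.0688, 1.7005, 0.0110035)  len=0.0220

Chained into 1 loop(s):
  loop 1: 8 segments, perimeter = 8.9984
Total perimeter = 8.998


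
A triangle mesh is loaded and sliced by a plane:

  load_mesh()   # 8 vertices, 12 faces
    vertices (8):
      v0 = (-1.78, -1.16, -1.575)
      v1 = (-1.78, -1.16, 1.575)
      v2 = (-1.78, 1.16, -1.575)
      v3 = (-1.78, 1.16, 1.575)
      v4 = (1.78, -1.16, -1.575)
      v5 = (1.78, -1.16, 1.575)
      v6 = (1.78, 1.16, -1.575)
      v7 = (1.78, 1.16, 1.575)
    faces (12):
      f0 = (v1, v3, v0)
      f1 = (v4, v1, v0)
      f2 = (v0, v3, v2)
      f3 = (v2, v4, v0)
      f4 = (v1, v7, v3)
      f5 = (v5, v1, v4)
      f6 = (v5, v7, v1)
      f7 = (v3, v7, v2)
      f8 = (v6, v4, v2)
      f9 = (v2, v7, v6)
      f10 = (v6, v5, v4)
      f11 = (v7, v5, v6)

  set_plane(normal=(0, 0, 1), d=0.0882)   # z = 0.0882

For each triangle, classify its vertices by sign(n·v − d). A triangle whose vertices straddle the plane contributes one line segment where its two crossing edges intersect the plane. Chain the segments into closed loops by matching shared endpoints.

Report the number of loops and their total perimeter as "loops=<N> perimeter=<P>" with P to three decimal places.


Straddling triangles (8 of 12):
  (v1,v3,v0) [++-] → (-1.78, 0.06496, 0.0882)–(-1.78, -1.16, 0.0882)  len=1.2250
  (v4,v1,v0) [-+-] → (-0.09968, -1.16, 0.0882)–(-1.78, -1.16, 0.0882)  len=1.6803
  (v0,v3,v2) [-+-] → (-1.78, 0.06496, 0.0882)–(-1.78, 1.16, 0.0882)  len=1.0950
  (v5,v1,v4) [++-] → (-0.09968, -1.16, 0.0882)–(1.78, -1.16, 0.0882)  len=1.8797
  (v3,v7,v2) [++-] → (0.09968, 1.16, 0.0882)–(-1.78, 1.16, 0.0882)  len=1.8797
  (v2,v7,v6) [-+-] → (0.09968, 1.16, 0.0882)–(1.78, 1.16, 0.0882)  len=1.6803
  (v6,v5,v4) [-+-] → (1.78, -0.06496, 0.0882)–(1.78, -1.16, 0.0882)  len=1.0950
  (v7,v5,v6) [++-] → (1.78, -0.06496, 0.0882)–(1.78, 1.16, 0.0882)  len=1.2250

Chained into 1 loop(s):
  loop 1: 8 segments, perimeter = 11.7600
Total perimeter = 11.760

loops=1 perimeter=11.760


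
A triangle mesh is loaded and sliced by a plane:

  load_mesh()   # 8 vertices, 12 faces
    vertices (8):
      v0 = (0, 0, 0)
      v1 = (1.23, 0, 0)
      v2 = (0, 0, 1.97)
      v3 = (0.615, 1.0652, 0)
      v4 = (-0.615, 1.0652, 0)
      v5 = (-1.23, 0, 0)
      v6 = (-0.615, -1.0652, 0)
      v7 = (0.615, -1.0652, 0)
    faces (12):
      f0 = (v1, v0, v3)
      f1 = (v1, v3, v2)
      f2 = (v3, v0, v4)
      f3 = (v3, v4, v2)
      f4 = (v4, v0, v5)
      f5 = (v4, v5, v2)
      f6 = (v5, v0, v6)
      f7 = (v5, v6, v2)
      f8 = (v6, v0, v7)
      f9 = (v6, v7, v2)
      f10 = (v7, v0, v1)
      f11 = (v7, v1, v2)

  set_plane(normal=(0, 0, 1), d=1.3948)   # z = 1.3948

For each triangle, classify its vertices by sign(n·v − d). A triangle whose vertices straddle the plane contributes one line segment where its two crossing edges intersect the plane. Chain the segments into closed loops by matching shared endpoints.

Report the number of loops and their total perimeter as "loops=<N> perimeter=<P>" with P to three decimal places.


Straddling triangles (6 of 12):
  (v1,v3,v2) [--+] → (0.179568, 0.311017, 1.3948)–(0.359135, 0, 1.3948)  len=0.3591
  (v3,v4,v2) [--+] → (-0.179568, 0.311017, 1.3948)–(0.179568, 0.311017, 1.3948)  len=0.3591
  (v4,v5,v2) [--+] → (-0.359135, 0, 1.3948)–(-0.179568, 0.311017, 1.3948)  len=0.3591
  (v5,v6,v2) [--+] → (-0.179568, -0.311017, 1.3948)–(-0.359135, 0, 1.3948)  len=0.3591
  (v6,v7,v2) [--+] → (0.179568, -0.311017, 1.3948)–(-0.179568, -0.311017, 1.3948)  len=0.3591
  (v7,v1,v2) [--+] → (0.359135, 0, 1.3948)–(0.179568, -0.311017, 1.3948)  len=0.3591

Chained into 1 loop(s):
  loop 1: 6 segments, perimeter = 2.1548
Total perimeter = 2.155

loops=1 perimeter=2.155


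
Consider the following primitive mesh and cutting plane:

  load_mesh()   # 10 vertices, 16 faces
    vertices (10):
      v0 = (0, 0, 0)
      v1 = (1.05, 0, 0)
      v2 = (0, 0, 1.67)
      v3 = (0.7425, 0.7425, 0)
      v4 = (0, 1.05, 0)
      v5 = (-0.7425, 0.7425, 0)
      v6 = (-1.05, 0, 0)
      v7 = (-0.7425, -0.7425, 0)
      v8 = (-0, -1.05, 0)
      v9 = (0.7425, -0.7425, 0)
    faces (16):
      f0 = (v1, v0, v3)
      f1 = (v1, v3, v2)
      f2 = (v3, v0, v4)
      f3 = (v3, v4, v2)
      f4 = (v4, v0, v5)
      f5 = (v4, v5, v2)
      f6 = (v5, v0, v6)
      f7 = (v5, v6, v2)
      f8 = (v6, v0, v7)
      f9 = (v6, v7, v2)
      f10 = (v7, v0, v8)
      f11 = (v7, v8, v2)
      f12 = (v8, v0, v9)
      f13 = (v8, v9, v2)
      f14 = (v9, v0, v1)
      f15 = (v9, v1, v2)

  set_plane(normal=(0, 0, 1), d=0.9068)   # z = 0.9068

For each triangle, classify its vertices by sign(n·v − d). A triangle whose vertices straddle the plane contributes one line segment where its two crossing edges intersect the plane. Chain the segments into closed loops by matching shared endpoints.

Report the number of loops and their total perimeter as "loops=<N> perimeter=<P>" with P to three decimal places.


Straddling triangles (8 of 16):
  (v1,v3,v2) [--+] → (0.339327, 0.339327, 0.9068)–(0.479856, 0, 0.9068)  len=0.3673
  (v3,v4,v2) [--+] → (0, 0.479856, 0.9068)–(0.339327, 0.339327, 0.9068)  len=0.3673
  (v4,v5,v2) [--+] → (-0.339327, 0.339327, 0.9068)–(0, 0.479856, 0.9068)  len=0.3673
  (v5,v6,v2) [--+] → (-0.479856, 0, 0.9068)–(-0.339327, 0.339327, 0.9068)  len=0.3673
  (v6,v7,v2) [--+] → (-0.339327, -0.339327, 0.9068)–(-0.479856, 0, 0.9068)  len=0.3673
  (v7,v8,v2) [--+] → (0, -0.479856, 0.9068)–(-0.339327, -0.339327, 0.9068)  len=0.3673
  (v8,v9,v2) [--+] → (0.339327, -0.339327, 0.9068)–(0, -0.479856, 0.9068)  len=0.3673
  (v9,v1,v2) [--+] → (0.479856, 0, 0.9068)–(0.339327, -0.339327, 0.9068)  len=0.3673

Chained into 1 loop(s):
  loop 1: 8 segments, perimeter = 2.9382
Total perimeter = 2.938

loops=1 perimeter=2.938


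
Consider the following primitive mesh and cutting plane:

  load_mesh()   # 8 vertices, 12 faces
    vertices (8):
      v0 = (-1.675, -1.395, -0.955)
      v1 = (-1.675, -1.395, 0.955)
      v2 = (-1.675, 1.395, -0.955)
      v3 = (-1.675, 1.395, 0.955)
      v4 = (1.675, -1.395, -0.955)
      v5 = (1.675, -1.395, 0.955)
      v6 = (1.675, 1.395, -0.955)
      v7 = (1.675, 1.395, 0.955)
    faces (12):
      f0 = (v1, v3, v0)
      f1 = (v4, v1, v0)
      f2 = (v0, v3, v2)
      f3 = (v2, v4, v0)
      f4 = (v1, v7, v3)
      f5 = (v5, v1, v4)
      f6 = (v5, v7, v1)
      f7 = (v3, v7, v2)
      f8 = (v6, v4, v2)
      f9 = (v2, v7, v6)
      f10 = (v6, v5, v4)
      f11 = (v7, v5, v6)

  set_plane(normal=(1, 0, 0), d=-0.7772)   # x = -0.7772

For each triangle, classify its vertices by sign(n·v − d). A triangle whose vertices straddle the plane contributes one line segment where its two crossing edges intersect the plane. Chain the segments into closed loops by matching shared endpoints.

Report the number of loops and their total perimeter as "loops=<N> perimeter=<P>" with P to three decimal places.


loops=1 perimeter=9.400

Straddling triangles (8 of 12):
  (v4,v1,v0) [+--] → (-0.7772, -1.395, 0.44312)–(-0.7772, -1.395, -0.955)  len=1.3981
  (v2,v4,v0) [-+-] → (-0.7772, 0.64728, -0.955)–(-0.7772, -1.395, -0.955)  len=2.0423
  (v1,v7,v3) [-+-] → (-0.7772, -0.64728, 0.955)–(-0.7772, 1.395, 0.955)  len=2.0423
  (v5,v1,v4) [+-+] → (-0.7772, -1.395, 0.955)–(-0.7772, -1.395, 0.44312)  len=0.5119
  (v5,v7,v1) [++-] → (-0.7772, -0.64728, 0.955)–(-0.7772, -1.395, 0.955)  len=0.7477
  (v3,v7,v2) [-+-] → (-0.7772, 1.395, 0.955)–(-0.7772, 1.395, -0.44312)  len=1.3981
  (v6,v4,v2) [++-] → (-0.7772, 0.64728, -0.955)–(-0.7772, 1.395, -0.955)  len=0.7477
  (v2,v7,v6) [-++] → (-0.7772, 1.395, -0.44312)–(-0.7772, 1.395, -0.955)  len=0.5119

Chained into 1 loop(s):
  loop 1: 8 segments, perimeter = 9.4000
Total perimeter = 9.400


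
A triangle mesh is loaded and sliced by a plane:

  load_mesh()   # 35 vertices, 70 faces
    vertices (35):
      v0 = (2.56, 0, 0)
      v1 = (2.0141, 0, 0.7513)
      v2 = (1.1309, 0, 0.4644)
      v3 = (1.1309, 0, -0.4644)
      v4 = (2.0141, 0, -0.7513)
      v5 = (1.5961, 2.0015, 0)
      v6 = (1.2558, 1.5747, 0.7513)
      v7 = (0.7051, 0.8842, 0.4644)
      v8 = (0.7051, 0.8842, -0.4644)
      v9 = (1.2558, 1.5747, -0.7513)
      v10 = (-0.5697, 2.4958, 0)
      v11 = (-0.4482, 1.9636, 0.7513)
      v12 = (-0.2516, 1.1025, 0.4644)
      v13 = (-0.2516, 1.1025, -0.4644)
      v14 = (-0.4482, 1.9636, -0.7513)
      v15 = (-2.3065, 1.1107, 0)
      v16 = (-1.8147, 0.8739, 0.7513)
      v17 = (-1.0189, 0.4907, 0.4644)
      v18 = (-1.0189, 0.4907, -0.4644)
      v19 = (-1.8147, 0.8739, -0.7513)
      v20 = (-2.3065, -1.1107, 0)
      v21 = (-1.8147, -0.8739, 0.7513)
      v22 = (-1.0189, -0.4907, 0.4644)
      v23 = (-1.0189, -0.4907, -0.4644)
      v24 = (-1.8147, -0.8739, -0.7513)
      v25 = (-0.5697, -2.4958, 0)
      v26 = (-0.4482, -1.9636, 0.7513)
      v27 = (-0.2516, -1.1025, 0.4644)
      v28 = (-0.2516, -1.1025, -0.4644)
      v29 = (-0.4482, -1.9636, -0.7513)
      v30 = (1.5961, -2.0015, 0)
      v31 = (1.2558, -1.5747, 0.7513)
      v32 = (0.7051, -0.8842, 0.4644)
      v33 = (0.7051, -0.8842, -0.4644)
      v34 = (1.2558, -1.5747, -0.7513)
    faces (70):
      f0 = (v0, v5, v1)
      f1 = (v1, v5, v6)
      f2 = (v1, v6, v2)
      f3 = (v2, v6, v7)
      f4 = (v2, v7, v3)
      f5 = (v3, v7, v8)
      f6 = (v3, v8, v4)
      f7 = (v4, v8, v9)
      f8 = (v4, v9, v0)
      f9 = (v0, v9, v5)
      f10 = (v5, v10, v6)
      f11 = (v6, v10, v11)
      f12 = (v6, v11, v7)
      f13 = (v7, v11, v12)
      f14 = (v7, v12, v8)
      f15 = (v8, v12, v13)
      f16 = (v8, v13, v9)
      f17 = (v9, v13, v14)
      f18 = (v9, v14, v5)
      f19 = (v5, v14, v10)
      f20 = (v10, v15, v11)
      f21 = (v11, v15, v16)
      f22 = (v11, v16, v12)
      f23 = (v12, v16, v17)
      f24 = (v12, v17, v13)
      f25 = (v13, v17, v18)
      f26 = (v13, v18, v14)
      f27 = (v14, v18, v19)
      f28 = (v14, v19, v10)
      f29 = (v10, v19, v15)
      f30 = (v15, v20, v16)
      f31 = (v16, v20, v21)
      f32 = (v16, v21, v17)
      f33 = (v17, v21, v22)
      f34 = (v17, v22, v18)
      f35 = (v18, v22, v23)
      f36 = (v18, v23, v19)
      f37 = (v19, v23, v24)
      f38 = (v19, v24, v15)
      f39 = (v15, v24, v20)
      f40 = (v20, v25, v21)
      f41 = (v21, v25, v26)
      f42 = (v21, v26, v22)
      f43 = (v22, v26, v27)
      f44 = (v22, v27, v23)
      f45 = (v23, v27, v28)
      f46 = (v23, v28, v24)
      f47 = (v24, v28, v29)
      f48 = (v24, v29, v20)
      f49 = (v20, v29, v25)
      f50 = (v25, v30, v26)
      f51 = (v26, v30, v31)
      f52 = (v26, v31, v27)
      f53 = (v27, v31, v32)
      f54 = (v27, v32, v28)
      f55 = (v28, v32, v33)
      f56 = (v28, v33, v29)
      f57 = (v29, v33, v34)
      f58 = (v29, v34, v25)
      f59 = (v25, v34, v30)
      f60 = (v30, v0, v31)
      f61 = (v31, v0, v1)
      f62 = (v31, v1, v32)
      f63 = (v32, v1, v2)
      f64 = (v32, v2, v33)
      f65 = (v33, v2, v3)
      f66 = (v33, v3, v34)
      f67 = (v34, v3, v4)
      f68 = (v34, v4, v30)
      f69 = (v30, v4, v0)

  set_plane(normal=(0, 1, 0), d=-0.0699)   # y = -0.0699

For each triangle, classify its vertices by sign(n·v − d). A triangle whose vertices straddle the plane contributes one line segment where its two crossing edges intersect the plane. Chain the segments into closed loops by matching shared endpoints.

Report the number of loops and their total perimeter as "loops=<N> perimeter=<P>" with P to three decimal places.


loops=2 perimeter=9.060

Straddling triangles (20 of 70):
  (v15,v20,v16) [+-+] → (-2.3065, -0.0699, 0)–(-2.04858, -0.0699, 0.39401)  len=0.4709
  (v16,v20,v21) [+--] → (-2.04858, -0.0699, 0.39401)–(-1.8147, -0.0699, 0.7513)  len=0.4270
  (v16,v21,v17) [+-+] → (-1.8147, -0.0699, 0.7513)–(-1.34583, -0.0699, 0.582263)  len=0.4984
  (v17,v21,v22) [+--] → (-1.34583, -0.0699, 0.582263)–(-1.0189, -0.0699, 0.4644)  len=0.3475
  (v17,v22,v18) [+-+] → (-1.0189, -0.0699, 0.4644)–(-1.0189, -0.0699, 0.0661536)  len=0.3982
  (v18,v22,v23) [+--] → (-1.0189, -0.0699, 0.0661536)–(-1.0189, -0.0699, -0.4644)  len=0.5306
  (v18,v23,v19) [+-+] → (-1.0189, -0.0699, -0.4644)–(-1.2643, -0.0699, -0.552871)  len=0.2609
  (v19,v23,v24) [+--] → (-1.2643, -0.0699, -0.552871)–(-1.8147, -0.0699, -0.7513)  len=0.5851
  (v19,v24,v15) [+-+] → (-1.8147, -0.0699, -0.7513)–(-2.01394, -0.0699, -0.446934)  len=0.3638
  (v15,v24,v20) [+--] → (-2.01394, -0.0699, -0.446934)–(-2.3065, -0.0699, 0)  len=0.5342
  (v30,v0,v31) [-+-] → (2.52634, -0.0699, 0)–(2.50211, -0.0699, 0.0333498)  len=0.0412
  (v31,v0,v1) [-++] → (2.50211, -0.0699, 0.0333498)–(1.98044, -0.0699, 0.7513)  len=0.8875
  (v31,v1,v32) [-+-] → (1.98044, -0.0699, 0.7513)–(1.91062, -0.0699, 0.728619)  len=0.0734
  (v32,v1,v2) [-++] → (1.91062, -0.0699, 0.728619)–(1.09724, -0.0699, 0.4644)  len=0.8552
  (v32,v2,v33) [-+-] → (1.09724, -0.0699, 0.4644)–(1.09724, -0.0699, 0.390974)  len=0.0734
  (v33,v2,v3) [-++] → (1.09724, -0.0699, 0.390974)–(1.09724, -0.0699, -0.4644)  len=0.8554
  (v33,v3,v34) [-+-] → (1.09724, -0.0699, -0.4644)–(1.13644, -0.0699, -0.477135)  len=0.0412
  (v34,v3,v4) [-++] → (1.13644, -0.0699, -0.477135)–(1.98044, -0.0699, -0.7513)  len=0.8874
  (v34,v4,v30) [-+-] → (1.98044, -0.0699, -0.7513)–(1.9995, -0.0699, -0.725062)  len=0.0324
  (v30,v4,v0) [-++] → (1.9995, -0.0699, -0.725062)–(2.52634, -0.0699, 0)  len=0.8963

Chained into 2 loop(s):
  loop 1: 10 segments, perimeter = 4.4166
  loop 2: 10 segments, perimeter = 4.6434
Total perimeter = 9.060


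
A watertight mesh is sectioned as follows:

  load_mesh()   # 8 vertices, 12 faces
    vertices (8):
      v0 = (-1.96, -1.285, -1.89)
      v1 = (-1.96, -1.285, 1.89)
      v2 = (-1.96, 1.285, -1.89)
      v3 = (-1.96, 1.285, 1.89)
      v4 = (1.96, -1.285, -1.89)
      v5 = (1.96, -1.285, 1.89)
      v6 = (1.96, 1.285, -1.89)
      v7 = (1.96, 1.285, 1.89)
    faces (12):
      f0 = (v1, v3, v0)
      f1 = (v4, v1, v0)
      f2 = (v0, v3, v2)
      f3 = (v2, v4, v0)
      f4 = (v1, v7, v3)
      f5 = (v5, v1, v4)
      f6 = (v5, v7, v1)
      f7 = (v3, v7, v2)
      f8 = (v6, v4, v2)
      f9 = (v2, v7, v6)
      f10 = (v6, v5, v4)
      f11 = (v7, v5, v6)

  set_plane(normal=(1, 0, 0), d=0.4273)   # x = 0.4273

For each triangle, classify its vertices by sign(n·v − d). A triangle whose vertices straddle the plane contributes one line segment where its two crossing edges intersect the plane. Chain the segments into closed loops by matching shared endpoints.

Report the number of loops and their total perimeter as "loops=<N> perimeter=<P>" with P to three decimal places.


loops=1 perimeter=12.700

Straddling triangles (8 of 12):
  (v4,v1,v0) [+--] → (0.4273, -1.285, -0.412039)–(0.4273, -1.285, -1.89)  len=1.4780
  (v2,v4,v0) [-+-] → (0.4273, -0.280143, -1.89)–(0.4273, -1.285, -1.89)  len=1.0049
  (v1,v7,v3) [-+-] → (0.4273, 0.280143, 1.89)–(0.4273, 1.285, 1.89)  len=1.0049
  (v5,v1,v4) [+-+] → (0.4273, -1.285, 1.89)–(0.4273, -1.285, -0.412039)  len=2.3020
  (v5,v7,v1) [++-] → (0.4273, 0.280143, 1.89)–(0.4273, -1.285, 1.89)  len=1.5651
  (v3,v7,v2) [-+-] → (0.4273, 1.285, 1.89)–(0.4273, 1.285, 0.412039)  len=1.4780
  (v6,v4,v2) [++-] → (0.4273, -0.280143, -1.89)–(0.4273, 1.285, -1.89)  len=1.5651
  (v2,v7,v6) [-++] → (0.4273, 1.285, 0.412039)–(0.4273, 1.285, -1.89)  len=2.3020

Chained into 1 loop(s):
  loop 1: 8 segments, perimeter = 12.7000
Total perimeter = 12.700


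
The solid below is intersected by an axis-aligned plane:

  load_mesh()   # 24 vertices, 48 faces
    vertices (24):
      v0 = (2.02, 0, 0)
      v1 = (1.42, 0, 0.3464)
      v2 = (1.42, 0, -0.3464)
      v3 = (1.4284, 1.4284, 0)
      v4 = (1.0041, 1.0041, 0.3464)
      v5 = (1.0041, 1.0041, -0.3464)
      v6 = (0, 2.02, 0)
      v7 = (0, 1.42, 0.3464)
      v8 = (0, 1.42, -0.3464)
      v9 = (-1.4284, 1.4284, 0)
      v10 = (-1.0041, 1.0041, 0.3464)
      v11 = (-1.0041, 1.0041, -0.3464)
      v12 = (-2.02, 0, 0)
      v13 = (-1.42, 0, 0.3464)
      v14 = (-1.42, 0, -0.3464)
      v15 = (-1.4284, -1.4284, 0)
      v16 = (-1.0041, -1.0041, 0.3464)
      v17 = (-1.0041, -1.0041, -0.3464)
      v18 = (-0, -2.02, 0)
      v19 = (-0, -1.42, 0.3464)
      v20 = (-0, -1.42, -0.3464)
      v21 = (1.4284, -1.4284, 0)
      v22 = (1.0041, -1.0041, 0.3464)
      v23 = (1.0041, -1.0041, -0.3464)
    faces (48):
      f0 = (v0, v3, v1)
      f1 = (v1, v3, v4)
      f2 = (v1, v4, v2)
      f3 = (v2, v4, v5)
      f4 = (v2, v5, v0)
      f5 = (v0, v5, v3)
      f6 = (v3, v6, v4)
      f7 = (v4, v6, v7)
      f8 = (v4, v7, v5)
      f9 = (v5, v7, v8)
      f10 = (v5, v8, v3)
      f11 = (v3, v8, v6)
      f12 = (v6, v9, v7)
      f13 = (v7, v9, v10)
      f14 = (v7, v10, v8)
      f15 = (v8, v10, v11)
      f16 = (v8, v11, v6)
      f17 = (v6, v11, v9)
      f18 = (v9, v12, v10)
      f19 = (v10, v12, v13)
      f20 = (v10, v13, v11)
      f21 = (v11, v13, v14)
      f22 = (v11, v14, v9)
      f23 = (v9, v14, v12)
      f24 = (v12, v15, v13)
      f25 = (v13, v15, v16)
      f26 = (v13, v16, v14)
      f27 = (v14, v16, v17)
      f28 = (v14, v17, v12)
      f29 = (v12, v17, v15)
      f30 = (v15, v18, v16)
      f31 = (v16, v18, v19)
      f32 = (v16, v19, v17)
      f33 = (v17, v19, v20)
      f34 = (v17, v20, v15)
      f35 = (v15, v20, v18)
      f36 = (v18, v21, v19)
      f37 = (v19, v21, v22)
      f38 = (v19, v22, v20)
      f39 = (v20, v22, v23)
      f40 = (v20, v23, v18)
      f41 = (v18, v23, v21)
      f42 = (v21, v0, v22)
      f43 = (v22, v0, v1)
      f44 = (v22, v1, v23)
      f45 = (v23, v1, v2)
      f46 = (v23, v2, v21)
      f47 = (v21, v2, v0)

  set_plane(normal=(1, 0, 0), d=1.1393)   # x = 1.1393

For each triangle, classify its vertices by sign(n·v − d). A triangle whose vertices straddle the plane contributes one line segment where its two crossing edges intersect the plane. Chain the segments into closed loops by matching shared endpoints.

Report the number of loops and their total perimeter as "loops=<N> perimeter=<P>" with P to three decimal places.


Straddling triangles (16 of 48):
  (v1,v3,v4) [++-] → (1.1393, 1.1393, 0.236022)–(1.1393, 0.677689, 0.3464)  len=0.4746
  (v1,v4,v2) [+-+] → (1.1393, 0.677689, 0.3464)–(1.1393, 0.677689, 0.121186)  len=0.2252
  (v2,v4,v5) [+--] → (1.1393, 0.677689, 0.121186)–(1.1393, 0.677689, -0.3464)  len=0.4676
  (v2,v5,v0) [+-+] → (1.1393, 0.677689, -0.3464)–(1.1393, 0.87047, -0.3003)  len=0.1982
  (v0,v5,v3) [+-+] → (1.1393, 0.87047, -0.3003)–(1.1393, 1.1393, -0.236022)  len=0.2764
  (v3,v6,v4) [+--] → (1.1393, 1.54814, 0)–(1.1393, 1.1393, 0.236022)  len=0.4721
  (v5,v8,v3) [--+] → (1.1393, 1.4267, -0.0701094)–(1.1393, 1.1393, -0.236022)  len=0.3319
  (v3,v8,v6) [+--] → (1.1393, 1.4267, -0.0701094)–(1.1393, 1.54814, 0)  len=0.1402
  (v18,v21,v19) [-+-] → (1.1393, -1.54814, 0)–(1.1393, -1.4267, 0.0701094)  len=0.1402
  (v19,v21,v22) [-+-] → (1.1393, -1.4267, 0.0701094)–(1.1393, -1.1393, 0.236022)  len=0.3319
  (v18,v23,v21) [--+] → (1.1393, -1.1393, -0.236022)–(1.1393, -1.54814, 0)  len=0.4721
  (v21,v0,v22) [++-] → (1.1393, -0.87047, 0.3003)–(1.1393, -1.1393, 0.236022)  len=0.2764
  (v22,v0,v1) [-++] → (1.1393, -0.87047, 0.3003)–(1.1393, -0.677689, 0.3464)  len=0.1982
  (v22,v1,v23) [-+-] → (1.1393, -0.677689, 0.3464)–(1.1393, -0.677689, -0.121186)  len=0.4676
  (v23,v1,v2) [-++] → (1.1393, -0.677689, -0.121186)–(1.1393, -0.677689, -0.3464)  len=0.2252
  (v23,v2,v21) [-++] → (1.1393, -0.677689, -0.3464)–(1.1393, -1.1393, -0.236022)  len=0.4746

Chained into 2 loop(s):
  loop 1: 8 segments, perimeter = 2.5862
  loop 2: 8 segments, perimeter = 2.5862
Total perimeter = 5.172

loops=2 perimeter=5.172


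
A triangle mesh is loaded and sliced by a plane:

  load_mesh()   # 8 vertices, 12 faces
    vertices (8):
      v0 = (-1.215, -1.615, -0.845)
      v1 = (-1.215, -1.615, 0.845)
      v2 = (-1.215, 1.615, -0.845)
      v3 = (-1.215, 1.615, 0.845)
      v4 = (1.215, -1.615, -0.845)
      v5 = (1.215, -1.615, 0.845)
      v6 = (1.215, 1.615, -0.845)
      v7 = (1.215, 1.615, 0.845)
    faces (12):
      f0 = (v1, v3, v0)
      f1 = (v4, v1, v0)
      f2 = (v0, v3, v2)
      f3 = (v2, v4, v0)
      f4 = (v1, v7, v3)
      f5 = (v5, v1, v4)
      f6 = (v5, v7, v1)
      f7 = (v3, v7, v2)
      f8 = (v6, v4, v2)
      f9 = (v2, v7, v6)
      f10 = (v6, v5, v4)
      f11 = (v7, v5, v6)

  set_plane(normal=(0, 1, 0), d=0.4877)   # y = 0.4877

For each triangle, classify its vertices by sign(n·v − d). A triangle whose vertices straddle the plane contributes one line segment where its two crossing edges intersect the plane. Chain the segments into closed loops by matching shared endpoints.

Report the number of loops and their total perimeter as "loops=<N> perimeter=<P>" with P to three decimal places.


Straddling triangles (8 of 12):
  (v1,v3,v0) [-+-] → (-1.215, 0.4877, 0.845)–(-1.215, 0.4877, 0.255174)  len=0.5898
  (v0,v3,v2) [-++] → (-1.215, 0.4877, 0.255174)–(-1.215, 0.4877, -0.845)  len=1.1002
  (v2,v4,v0) [+--] → (-0.366907, 0.4877, -0.845)–(-1.215, 0.4877, -0.845)  len=0.8481
  (v1,v7,v3) [-++] → (0.366907, 0.4877, 0.845)–(-1.215, 0.4877, 0.845)  len=1.5819
  (v5,v7,v1) [-+-] → (1.215, 0.4877, 0.845)–(0.366907, 0.4877, 0.845)  len=0.8481
  (v6,v4,v2) [+-+] → (1.215, 0.4877, -0.845)–(-0.366907, 0.4877, -0.845)  len=1.5819
  (v6,v5,v4) [+--] → (1.215, 0.4877, -0.255174)–(1.215, 0.4877, -0.845)  len=0.5898
  (v7,v5,v6) [+-+] → (1.215, 0.4877, 0.845)–(1.215, 0.4877, -0.255174)  len=1.1002

Chained into 1 loop(s):
  loop 1: 8 segments, perimeter = 8.2400
Total perimeter = 8.240

loops=1 perimeter=8.240


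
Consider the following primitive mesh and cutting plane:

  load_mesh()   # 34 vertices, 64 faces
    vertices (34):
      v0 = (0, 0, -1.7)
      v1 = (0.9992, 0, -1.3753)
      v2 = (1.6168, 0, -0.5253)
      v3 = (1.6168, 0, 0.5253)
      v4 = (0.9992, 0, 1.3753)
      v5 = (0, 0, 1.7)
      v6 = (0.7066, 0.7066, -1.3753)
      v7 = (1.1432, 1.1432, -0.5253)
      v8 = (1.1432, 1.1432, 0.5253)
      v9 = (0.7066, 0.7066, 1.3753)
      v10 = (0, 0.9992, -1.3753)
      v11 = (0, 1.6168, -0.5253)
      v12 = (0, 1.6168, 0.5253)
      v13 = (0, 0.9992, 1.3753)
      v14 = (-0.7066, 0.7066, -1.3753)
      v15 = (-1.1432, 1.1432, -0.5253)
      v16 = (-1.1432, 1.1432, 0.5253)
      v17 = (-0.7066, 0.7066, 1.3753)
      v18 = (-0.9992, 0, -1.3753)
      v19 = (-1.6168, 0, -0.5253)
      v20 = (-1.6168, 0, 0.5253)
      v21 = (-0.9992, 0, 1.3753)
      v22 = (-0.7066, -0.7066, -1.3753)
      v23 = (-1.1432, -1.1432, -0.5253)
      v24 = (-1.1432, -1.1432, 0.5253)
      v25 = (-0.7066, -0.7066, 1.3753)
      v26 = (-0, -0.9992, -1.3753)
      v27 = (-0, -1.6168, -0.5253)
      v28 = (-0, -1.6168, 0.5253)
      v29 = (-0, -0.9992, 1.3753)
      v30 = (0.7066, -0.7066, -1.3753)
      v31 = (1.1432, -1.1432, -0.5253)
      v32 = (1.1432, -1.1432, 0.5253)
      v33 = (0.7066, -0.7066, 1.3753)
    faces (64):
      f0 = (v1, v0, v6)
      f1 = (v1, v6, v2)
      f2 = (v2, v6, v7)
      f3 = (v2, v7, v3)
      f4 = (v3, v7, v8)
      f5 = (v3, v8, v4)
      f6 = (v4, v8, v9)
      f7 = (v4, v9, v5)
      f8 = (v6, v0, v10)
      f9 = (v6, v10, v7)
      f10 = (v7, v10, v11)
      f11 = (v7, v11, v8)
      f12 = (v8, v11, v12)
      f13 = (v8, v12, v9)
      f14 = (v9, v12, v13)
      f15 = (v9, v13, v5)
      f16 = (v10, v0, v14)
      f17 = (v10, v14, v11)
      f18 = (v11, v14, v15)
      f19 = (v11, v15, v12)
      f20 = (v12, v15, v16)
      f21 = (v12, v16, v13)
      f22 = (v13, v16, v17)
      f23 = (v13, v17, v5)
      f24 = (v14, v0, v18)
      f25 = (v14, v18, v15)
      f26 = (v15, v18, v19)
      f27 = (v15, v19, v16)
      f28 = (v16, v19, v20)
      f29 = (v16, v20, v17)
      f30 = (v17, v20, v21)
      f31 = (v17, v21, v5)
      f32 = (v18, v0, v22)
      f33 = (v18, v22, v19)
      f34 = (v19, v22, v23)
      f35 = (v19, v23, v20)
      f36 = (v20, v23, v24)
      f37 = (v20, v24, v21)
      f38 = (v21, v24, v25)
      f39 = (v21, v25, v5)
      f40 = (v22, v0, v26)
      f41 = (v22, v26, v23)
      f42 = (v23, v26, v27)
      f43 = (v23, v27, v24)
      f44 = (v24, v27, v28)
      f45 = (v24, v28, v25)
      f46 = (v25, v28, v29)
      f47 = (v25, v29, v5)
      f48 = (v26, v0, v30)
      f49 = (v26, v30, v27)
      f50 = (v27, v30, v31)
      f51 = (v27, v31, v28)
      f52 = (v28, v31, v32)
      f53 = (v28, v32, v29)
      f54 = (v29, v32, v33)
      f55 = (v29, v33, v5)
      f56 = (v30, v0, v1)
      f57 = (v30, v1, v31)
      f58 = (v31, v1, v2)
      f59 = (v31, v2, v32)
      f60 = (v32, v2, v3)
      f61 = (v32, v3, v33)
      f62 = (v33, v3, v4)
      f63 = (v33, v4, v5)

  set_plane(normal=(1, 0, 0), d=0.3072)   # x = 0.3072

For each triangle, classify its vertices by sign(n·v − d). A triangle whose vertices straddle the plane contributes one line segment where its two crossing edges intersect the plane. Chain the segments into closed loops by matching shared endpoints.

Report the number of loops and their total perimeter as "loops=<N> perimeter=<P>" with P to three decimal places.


Straddling triangles (20 of 64):
  (v1,v0,v6) [+-+] → (0.3072, 0, -1.60017)–(0.3072, 0.3072, -1.55883)  len=0.3100
  (v4,v9,v5) [++-] → (0.3072, 0.3072, 1.55883)–(0.3072, 0, 1.60017)  len=0.3100
  (v6,v0,v10) [+--] → (0.3072, 0.3072, -1.55883)–(0.3072, 0.87199, -1.3753)  len=0.5939
  (v6,v10,v7) [+-+] → (0.3072, 0.87199, -1.3753)–(0.3072, 1.0379, -1.14689)  len=0.2823
  (v7,v10,v11) [+--] → (0.3072, 1.0379, -1.14689)–(0.3072, 1.48953, -0.5253)  len=0.7683
  (v7,v11,v8) [+-+] → (0.3072, 1.48953, -0.5253)–(0.3072, 1.48953, -0.242983)  len=0.2823
  (v8,v11,v12) [+--] → (0.3072, 1.48953, -0.242983)–(0.3072, 1.48953, 0.5253)  len=0.7683
  (v8,v12,v9) [+-+] → (0.3072, 1.48953, 0.5253)–(0.3072, 1.22108, 0.894844)  len=0.4568
  (v9,v12,v13) [+--] → (0.3072, 1.22108, 0.894844)–(0.3072, 0.87199, 1.3753)  len=0.5939
  (v9,v13,v5) [+--] → (0.3072, 0.87199, 1.3753)–(0.3072, 0.3072, 1.55883)  len=0.5939
  (v26,v0,v30) [--+] → (0.3072, -0.3072, -1.55883)–(0.3072, -0.87199, -1.3753)  len=0.5939
  (v26,v30,v27) [-+-] → (0.3072, -0.87199, -1.3753)–(0.3072, -1.22108, -0.894844)  len=0.5939
  (v27,v30,v31) [-++] → (0.3072, -1.22108, -0.894844)–(0.3072, -1.48953, -0.5253)  len=0.4568
  (v27,v31,v28) [-+-] → (0.3072, -1.48953, -0.5253)–(0.3072, -1.48953, 0.242983)  len=0.7683
  (v28,v31,v32) [-++] → (0.3072, -1.48953, 0.242983)–(0.3072, -1.48953, 0.5253)  len=0.2823
  (v28,v32,v29) [-+-] → (0.3072, -1.48953, 0.5253)–(0.3072, -1.0379, 1.14689)  len=0.7683
  (v29,v32,v33) [-++] → (0.3072, -1.0379, 1.14689)–(0.3072, -0.87199, 1.3753)  len=0.2823
  (v29,v33,v5) [-+-] → (0.3072, -0.87199, 1.3753)–(0.3072, -0.3072, 1.55883)  len=0.5939
  (v30,v0,v1) [+-+] → (0.3072, -0.3072, -1.55883)–(0.3072, 0, -1.60017)  len=0.3100
  (v33,v4,v5) [++-] → (0.3072, 0, 1.60017)–(0.3072, -0.3072, 1.55883)  len=0.3100

Chained into 1 loop(s):
  loop 1: 20 segments, perimeter = 9.9191
Total perimeter = 9.919

loops=1 perimeter=9.919


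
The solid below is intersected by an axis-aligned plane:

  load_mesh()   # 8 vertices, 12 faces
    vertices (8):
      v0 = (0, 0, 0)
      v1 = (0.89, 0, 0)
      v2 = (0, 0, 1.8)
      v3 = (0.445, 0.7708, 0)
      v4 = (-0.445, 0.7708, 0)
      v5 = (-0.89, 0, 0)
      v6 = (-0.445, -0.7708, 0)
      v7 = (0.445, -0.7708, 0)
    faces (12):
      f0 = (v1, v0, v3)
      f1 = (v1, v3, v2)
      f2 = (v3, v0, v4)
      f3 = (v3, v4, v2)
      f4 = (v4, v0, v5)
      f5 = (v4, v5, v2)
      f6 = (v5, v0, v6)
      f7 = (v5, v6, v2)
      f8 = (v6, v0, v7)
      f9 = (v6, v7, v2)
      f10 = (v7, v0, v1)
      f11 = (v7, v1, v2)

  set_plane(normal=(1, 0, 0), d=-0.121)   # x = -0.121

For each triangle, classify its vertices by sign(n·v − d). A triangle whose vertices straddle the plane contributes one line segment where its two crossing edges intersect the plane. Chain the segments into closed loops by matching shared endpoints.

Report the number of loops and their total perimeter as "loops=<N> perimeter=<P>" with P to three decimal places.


Straddling triangles (8 of 12):
  (v3,v0,v4) [++-] → (-0.121, 0.209588, 0)–(-0.121, 0.7708, 0)  len=0.5612
  (v3,v4,v2) [+-+] → (-0.121, 0.7708, 0)–(-0.121, 0.209588, 1.31056)  len=1.4257
  (v4,v0,v5) [-+-] → (-0.121, 0.209588, 0)–(-0.121, 0, 0)  len=0.2096
  (v4,v5,v2) [--+] → (-0.121, 0, 1.55528)–(-0.121, 0.209588, 1.31056)  len=0.3222
  (v5,v0,v6) [-+-] → (-0.121, 0, 0)–(-0.121, -0.209588, 0)  len=0.2096
  (v5,v6,v2) [--+] → (-0.121, -0.209588, 1.31056)–(-0.121, 0, 1.55528)  len=0.3222
  (v6,v0,v7) [-++] → (-0.121, -0.209588, 0)–(-0.121, -0.7708, 0)  len=0.5612
  (v6,v7,v2) [-++] → (-0.121, -0.7708, 0)–(-0.121, -0.209588, 1.31056)  len=1.4257

Chained into 1 loop(s):
  loop 1: 8 segments, perimeter = 5.0373
Total perimeter = 5.037

loops=1 perimeter=5.037


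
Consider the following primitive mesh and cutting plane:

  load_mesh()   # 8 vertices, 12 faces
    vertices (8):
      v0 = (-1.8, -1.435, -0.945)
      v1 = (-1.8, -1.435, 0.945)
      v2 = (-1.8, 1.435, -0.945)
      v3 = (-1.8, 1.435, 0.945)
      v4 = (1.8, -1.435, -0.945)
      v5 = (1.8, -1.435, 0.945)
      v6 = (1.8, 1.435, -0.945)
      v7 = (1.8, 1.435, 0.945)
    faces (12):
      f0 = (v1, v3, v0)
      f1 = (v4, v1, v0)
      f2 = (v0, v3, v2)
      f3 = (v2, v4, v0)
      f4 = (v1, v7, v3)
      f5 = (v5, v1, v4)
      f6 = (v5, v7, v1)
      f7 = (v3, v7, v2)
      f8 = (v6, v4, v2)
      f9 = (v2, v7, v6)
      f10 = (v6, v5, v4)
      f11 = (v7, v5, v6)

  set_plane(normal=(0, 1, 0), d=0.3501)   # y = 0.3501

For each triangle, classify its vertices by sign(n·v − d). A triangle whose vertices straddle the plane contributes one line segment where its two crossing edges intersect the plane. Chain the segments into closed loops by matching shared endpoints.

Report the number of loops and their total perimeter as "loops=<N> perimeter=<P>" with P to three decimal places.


loops=1 perimeter=10.980

Straddling triangles (8 of 12):
  (v1,v3,v0) [-+-] → (-1.8, 0.3501, 0.945)–(-1.8, 0.3501, 0.230554)  len=0.7144
  (v0,v3,v2) [-++] → (-1.8, 0.3501, 0.230554)–(-1.8, 0.3501, -0.945)  len=1.1756
  (v2,v4,v0) [+--] → (-0.43915, 0.3501, -0.945)–(-1.8, 0.3501, -0.945)  len=1.3609
  (v1,v7,v3) [-++] → (0.43915, 0.3501, 0.945)–(-1.8, 0.3501, 0.945)  len=2.2391
  (v5,v7,v1) [-+-] → (1.8, 0.3501, 0.945)–(0.43915, 0.3501, 0.945)  len=1.3609
  (v6,v4,v2) [+-+] → (1.8, 0.3501, -0.945)–(-0.43915, 0.3501, -0.945)  len=2.2391
  (v6,v5,v4) [+--] → (1.8, 0.3501, -0.230554)–(1.8, 0.3501, -0.945)  len=0.7144
  (v7,v5,v6) [+-+] → (1.8, 0.3501, 0.945)–(1.8, 0.3501, -0.230554)  len=1.1756

Chained into 1 loop(s):
  loop 1: 8 segments, perimeter = 10.9800
Total perimeter = 10.980


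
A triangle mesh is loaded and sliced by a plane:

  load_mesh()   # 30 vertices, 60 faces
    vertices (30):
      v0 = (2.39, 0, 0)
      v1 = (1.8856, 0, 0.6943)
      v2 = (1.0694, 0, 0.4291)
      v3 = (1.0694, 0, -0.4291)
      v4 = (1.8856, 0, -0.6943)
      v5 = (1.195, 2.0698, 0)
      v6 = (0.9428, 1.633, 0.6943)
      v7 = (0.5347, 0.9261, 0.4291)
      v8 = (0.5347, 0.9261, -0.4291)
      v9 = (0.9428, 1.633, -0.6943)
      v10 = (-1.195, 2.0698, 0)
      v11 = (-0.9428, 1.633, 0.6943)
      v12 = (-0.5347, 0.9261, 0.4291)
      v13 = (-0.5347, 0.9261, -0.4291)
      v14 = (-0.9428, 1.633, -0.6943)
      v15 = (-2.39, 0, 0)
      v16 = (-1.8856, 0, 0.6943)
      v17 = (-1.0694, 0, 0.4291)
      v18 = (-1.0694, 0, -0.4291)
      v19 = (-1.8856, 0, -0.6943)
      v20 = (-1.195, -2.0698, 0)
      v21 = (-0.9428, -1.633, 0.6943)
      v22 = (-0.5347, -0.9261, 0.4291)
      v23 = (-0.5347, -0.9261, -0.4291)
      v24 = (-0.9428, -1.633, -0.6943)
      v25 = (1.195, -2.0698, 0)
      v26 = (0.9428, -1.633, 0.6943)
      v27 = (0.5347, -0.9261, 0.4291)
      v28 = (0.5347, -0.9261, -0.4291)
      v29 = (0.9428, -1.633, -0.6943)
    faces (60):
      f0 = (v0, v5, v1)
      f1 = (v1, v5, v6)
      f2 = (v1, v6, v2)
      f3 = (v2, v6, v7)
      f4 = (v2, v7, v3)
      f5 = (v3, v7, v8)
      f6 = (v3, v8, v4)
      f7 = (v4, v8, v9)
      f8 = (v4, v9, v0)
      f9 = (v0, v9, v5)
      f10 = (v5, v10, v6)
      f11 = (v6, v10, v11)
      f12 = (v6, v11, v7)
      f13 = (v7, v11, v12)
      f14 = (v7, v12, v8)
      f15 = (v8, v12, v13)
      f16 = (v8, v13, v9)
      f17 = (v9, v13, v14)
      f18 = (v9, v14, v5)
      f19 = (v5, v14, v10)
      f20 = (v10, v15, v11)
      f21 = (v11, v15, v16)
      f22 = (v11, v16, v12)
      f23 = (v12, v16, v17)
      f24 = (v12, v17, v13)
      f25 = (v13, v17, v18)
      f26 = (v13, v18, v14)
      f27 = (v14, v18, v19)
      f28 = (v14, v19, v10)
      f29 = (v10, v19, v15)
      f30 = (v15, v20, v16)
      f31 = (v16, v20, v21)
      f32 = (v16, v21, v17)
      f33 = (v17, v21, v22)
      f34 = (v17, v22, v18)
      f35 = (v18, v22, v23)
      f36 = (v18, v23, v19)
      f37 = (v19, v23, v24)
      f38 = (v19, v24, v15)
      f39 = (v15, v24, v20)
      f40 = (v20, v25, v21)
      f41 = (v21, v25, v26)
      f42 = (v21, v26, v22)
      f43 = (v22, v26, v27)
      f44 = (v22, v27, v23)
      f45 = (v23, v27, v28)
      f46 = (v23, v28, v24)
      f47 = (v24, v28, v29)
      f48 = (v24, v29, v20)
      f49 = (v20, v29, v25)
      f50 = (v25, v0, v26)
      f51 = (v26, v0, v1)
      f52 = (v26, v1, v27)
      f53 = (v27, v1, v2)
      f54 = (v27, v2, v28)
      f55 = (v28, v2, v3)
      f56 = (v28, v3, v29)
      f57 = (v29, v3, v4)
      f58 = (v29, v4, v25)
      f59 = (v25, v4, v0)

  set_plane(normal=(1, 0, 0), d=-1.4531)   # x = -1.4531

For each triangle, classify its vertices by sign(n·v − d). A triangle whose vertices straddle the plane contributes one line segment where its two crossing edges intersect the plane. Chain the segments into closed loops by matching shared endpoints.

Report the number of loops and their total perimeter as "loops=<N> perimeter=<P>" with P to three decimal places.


Straddling triangles (14 of 60):
  (v10,v15,v11) [+-+] → (-1.4531, 1.62276, 0)–(-1.4531, 1.05718, 0.449482)  len=0.7224
  (v11,v15,v16) [+--] → (-1.4531, 1.05718, 0.449482)–(-1.4531, 0.749122, 0.6943)  len=0.3935
  (v11,v16,v12) [+-+] → (-1.4531, 0.749122, 0.6943)–(-1.4531, 0.296497, 0.609394)  len=0.4605
  (v12,v16,v17) [+-+] → (-1.4531, 0.296497, 0.609394)–(-1.4531, 0, 0.553772)  len=0.3017
  (v14,v18,v19) [++-] → (-1.4531, 0, -0.553772)–(-1.4531, 0.749122, -0.6943)  len=0.7622
  (v14,v19,v10) [+-+] → (-1.4531, 0.749122, -0.6943)–(-1.4531, 1.29625, -0.259483)  len=0.6989
  (v10,v19,v15) [+--] → (-1.4531, 1.29625, -0.259483)–(-1.4531, 1.62276, 0)  len=0.4171
  (v15,v20,v16) [-+-] → (-1.4531, -1.62276, 0)–(-1.4531, -1.29625, 0.259483)  len=0.4171
  (v16,v20,v21) [-++] → (-1.4531, -1.29625, 0.259483)–(-1.4531, -0.749122, 0.6943)  len=0.6989
  (v16,v21,v17) [-++] → (-1.4531, -0.749122, 0.6943)–(-1.4531, 0, 0.553772)  len=0.7622
  (v18,v23,v19) [++-] → (-1.4531, -0.296497, -0.609394)–(-1.4531, 0, -0.553772)  len=0.3017
  (v19,v23,v24) [-++] → (-1.4531, -0.296497, -0.609394)–(-1.4531, -0.749122, -0.6943)  len=0.4605
  (v19,v24,v15) [-+-] → (-1.4531, -0.749122, -0.6943)–(-1.4531, -1.05718, -0.449482)  len=0.3935
  (v15,v24,v20) [-++] → (-1.4531, -1.05718, -0.449482)–(-1.4531, -1.62276, 0)  len=0.7224

Chained into 1 loop(s):
  loop 1: 14 segments, perimeter = 7.5125
Total perimeter = 7.512

loops=1 perimeter=7.512


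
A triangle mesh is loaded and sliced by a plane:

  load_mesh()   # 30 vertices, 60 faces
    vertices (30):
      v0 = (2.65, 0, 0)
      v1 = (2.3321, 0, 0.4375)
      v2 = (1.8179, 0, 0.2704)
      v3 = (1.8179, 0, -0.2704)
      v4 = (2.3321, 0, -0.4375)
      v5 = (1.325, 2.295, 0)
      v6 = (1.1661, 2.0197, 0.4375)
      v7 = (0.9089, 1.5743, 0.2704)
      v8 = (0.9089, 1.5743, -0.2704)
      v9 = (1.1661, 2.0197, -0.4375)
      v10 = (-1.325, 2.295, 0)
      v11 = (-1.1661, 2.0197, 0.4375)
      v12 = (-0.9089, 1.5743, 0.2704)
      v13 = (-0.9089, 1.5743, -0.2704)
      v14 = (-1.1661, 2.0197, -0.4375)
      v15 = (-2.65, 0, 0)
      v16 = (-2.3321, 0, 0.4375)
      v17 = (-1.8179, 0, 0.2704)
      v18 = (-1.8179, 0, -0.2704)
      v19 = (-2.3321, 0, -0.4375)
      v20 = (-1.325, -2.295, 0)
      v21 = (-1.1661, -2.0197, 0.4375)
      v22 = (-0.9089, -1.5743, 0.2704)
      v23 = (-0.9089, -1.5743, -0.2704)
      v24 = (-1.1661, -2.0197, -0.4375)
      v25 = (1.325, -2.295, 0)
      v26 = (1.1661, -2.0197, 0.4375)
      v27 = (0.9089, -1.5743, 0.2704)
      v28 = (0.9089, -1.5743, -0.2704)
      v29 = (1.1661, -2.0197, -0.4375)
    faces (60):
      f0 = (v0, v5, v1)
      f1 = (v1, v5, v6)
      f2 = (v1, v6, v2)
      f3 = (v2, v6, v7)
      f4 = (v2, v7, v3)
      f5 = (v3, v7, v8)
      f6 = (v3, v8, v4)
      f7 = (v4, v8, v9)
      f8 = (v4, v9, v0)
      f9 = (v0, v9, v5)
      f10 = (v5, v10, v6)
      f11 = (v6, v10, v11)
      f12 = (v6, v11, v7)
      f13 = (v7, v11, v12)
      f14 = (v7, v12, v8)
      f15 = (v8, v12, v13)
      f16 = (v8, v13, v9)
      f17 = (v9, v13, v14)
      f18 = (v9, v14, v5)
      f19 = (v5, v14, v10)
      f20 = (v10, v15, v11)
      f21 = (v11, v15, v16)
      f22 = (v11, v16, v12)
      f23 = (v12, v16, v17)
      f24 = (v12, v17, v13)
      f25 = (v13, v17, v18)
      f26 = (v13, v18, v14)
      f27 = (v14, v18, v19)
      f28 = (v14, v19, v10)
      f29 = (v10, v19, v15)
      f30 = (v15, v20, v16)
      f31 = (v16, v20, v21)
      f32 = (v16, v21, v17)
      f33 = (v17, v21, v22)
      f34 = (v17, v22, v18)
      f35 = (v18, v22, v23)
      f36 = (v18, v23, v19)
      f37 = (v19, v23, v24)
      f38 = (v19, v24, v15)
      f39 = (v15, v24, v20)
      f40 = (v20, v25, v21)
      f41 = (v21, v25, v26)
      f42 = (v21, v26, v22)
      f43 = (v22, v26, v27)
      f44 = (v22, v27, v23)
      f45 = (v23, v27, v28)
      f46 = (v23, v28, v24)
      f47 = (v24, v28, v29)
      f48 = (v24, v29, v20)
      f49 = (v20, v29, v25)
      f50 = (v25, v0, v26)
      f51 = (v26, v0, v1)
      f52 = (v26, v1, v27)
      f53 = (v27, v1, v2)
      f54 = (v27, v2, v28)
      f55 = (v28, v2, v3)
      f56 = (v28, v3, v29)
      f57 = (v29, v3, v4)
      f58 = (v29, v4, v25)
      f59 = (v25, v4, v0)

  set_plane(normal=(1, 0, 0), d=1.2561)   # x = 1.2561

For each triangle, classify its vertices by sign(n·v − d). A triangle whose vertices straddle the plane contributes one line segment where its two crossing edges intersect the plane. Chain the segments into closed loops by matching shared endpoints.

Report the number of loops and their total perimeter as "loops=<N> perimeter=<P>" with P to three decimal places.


loops=2 perimeter=7.197

Straddling triangles (24 of 60):
  (v1,v5,v6) [++-] → (1.2561, 2.17563, 0.189703)–(1.2561, 1.86381, 0.4375)  len=0.3983
  (v1,v6,v2) [+-+] → (1.2561, 1.86381, 0.4375)–(1.2561, 1.74082, 0.414427)  len=0.1251
  (v2,v6,v7) [+--] → (1.2561, 1.74082, 0.414427)–(1.2561, 0.972983, 0.2704)  len=0.7812
  (v2,v7,v3) [+-+] → (1.2561, 0.972983, 0.2704)–(1.2561, 0.972983, 0.063837)  len=0.2066
  (v3,v7,v8) [+--] → (1.2561, 0.972983, 0.063837)–(1.2561, 0.972983, -0.2704)  len=0.3342
  (v3,v8,v4) [+-+] → (1.2561, 0.972983, -0.2704)–(1.2561, 1.19024, -0.311165)  len=0.2210
  (v4,v8,v9) [+--] → (1.2561, 1.19024, -0.311165)–(1.2561, 1.86381, -0.4375)  len=0.6853
  (v4,v9,v0) [+-+] → (1.2561, 1.86381, -0.4375)–(1.2561, 1.8972, -0.410965)  len=0.0427
  (v0,v9,v5) [+-+] → (1.2561, 1.8972, -0.410965)–(1.2561, 2.17563, -0.189703)  len=0.3556
  (v5,v10,v6) [+--] → (1.2561, 2.295, 0)–(1.2561, 2.17563, 0.189703)  len=0.2241
  (v9,v14,v5) [--+] → (1.2561, 2.28739, -0.0121006)–(1.2561, 2.17563, -0.189703)  len=0.2098
  (v5,v14,v10) [+--] → (1.2561, 2.28739, -0.0121006)–(1.2561, 2.295, 0)  len=0.0143
  (v20,v25,v21) [-+-] → (1.2561, -2.295, 0)–(1.2561, -2.28739, 0.0121006)  len=0.0143
  (v21,v25,v26) [-+-] → (1.2561, -2.28739, 0.0121006)–(1.2561, -2.17563, 0.189703)  len=0.2098
  (v20,v29,v25) [--+] → (1.2561, -2.17563, -0.189703)–(1.2561, -2.295, 0)  len=0.2241
  (v25,v0,v26) [++-] → (1.2561, -1.8972, 0.410965)–(1.2561, -2.17563, 0.189703)  len=0.3556
  (v26,v0,v1) [-++] → (1.2561, -1.8972, 0.410965)–(1.2561, -1.86381, 0.4375)  len=0.0427
  (v26,v1,v27) [-+-] → (1.2561, -1.86381, 0.4375)–(1.2561, -1.19024, 0.311165)  len=0.6853
  (v27,v1,v2) [-++] → (1.2561, -1.19024, 0.311165)–(1.2561, -0.972983, 0.2704)  len=0.2210
  (v27,v2,v28) [-+-] → (1.2561, -0.972983, 0.2704)–(1.2561, -0.972983, -0.063837)  len=0.3342
  (v28,v2,v3) [-++] → (1.2561, -0.972983, -0.063837)–(1.2561, -0.972983, -0.2704)  len=0.2066
  (v28,v3,v29) [-+-] → (1.2561, -0.972983, -0.2704)–(1.2561, -1.74082, -0.414427)  len=0.7812
  (v29,v3,v4) [-++] → (1.2561, -1.74082, -0.414427)–(1.2561, -1.86381, -0.4375)  len=0.1251
  (v29,v4,v25) [-++] → (1.2561, -1.86381, -0.4375)–(1.2561, -2.17563, -0.189703)  len=0.3983

Chained into 2 loop(s):
  loop 1: 12 segments, perimeter = 3.5984
  loop 2: 12 segments, perimeter = 3.5984
Total perimeter = 7.197
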